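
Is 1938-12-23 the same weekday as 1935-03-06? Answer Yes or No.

From Mar 6, 1935 to Dec 23, 1938 is 1388 days.
1388 mod 7 = 2, so they are different weekdays.
(Mar 6, 1935 is a Wednesday; Dec 23, 1938 is a Friday.)

No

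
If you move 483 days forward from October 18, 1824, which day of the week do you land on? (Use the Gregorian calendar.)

First find the weekday of Oct 18, 1824. Doomsday rule: the anchor day for the 1800s is Friday. For year 24: 24÷12 = 2 r 0, and 0÷4 = 0, so 2+0+0 = 2.
Friday + 2 ≡ Sunday — that's 1824's doomsday.
In October the doomsday date is Oct 10.
Oct 18 is 8 days after Oct 10; 8 mod 7 = 1, so Sunday + 1 = Monday.
483 mod 7 = 0, so 483 days after a Monday is Monday + 0 = Monday.

Monday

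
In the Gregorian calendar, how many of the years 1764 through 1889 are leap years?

Multiples of 4 in [1764,1889]: 32.
Of those, multiples of 100: 1 (not leap unless ÷400).
Multiples of 400: 0.
Leap years = 32 − 1 + 0 = 31.

31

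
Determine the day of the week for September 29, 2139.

Doomsday rule: the anchor day for the 2100s is Sunday. For year 39: 39÷12 = 3 r 3, and 3÷4 = 0, so 3+3+0 = 6.
Sunday + 6 ≡ Saturday — that's 2139's doomsday.
In September the doomsday date is Sep 5.
Sep 29 is 24 days after Sep 5; 24 mod 7 = 3, so Saturday + 3 = Tuesday.

Tuesday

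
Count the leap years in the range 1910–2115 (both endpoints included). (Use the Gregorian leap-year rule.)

Multiples of 4 in [1910,2115]: 51.
Of those, multiples of 100: 2 (not leap unless ÷400).
Multiples of 400: 1.
Leap years = 51 − 2 + 1 = 50.

50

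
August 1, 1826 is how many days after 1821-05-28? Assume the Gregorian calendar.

May 28, 1821 → May 28, 1822: 365 days.
May 28, 1822 → May 28, 1823: 365 days.
May 28, 1823 → May 28, 1824: 366 days (Feb 29, 1824 is in that span).
May 28, 1824 → May 28, 1825: 365 days.
May 28, 1825 → May 28, 1826: 365 days.
May 28, 1826 → Jun 28, 1826: 31 days (May has 31).
Jun 28, 1826 → Jul 28, 1826: 30 days (June has 30).
Jul 28, 1826 → Aug 1, 1826: 4 days.
Total: 1891 days.

1891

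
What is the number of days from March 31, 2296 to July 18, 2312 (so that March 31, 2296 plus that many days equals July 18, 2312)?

Mar 31, 2296 → Mar 31, 2297: 365 days.
Mar 31, 2297 → Mar 31, 2298: 365 days.
Mar 31, 2298 → Mar 31, 2299: 365 days.
Mar 31, 2299 → Mar 31, 2300: 365 days.
Mar 31, 2300 → Mar 31, 2301: 365 days.
Mar 31, 2301 → Mar 31, 2302: 365 days.
Mar 31, 2302 → Mar 31, 2303: 365 days.
Mar 31, 2303 → Mar 31, 2304: 366 days (Feb 29, 2304 is in that span).
Mar 31, 2304 → Mar 31, 2305: 365 days.
Mar 31, 2305 → Mar 31, 2306: 365 days.
Mar 31, 2306 → Mar 31, 2307: 365 days.
Mar 31, 2307 → Mar 31, 2308: 366 days (Feb 29, 2308 is in that span).
Mar 31, 2308 → Mar 31, 2309: 365 days.
Mar 31, 2309 → Mar 31, 2310: 365 days.
Mar 31, 2310 → Mar 31, 2311: 365 days.
Mar 31, 2311 → Mar 31, 2312: 366 days (Feb 29, 2312 is in that span).
Mar 31, 2312 → Apr 30, 2312: 30 days (March has 31).
Apr 30, 2312 → May 30, 2312: 30 days (April has 30).
May 30, 2312 → Jun 30, 2312: 31 days (May has 31).
Jun 30, 2312 → Jul 18, 2312: 18 days.
Total: 5952 days.

5952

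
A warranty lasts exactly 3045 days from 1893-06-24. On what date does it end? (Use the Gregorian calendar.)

October 26, 1901

+365 (one year) → Jun 24, 1894 (2680 left).
+365 (one year) → Jun 24, 1895 (2315 left).
+366 (one year; includes Feb 29, 1896) → Jun 24, 1896 (1949 left).
+365 (one year) → Jun 24, 1897 (1584 left).
+365 (one year) → Jun 24, 1898 (1219 left).
+365 (one year) → Jun 24, 1899 (854 left).
+365 (one year) → Jun 24, 1900 (489 left).
+365 (one year) → Jun 24, 1901 (124 left).
Jun has 30 days: +7 → Jul 1, 1901 (117 left).
Jul has 31 days: +31 → Aug 1, 1901 (86 left).
Aug has 31 days: +31 → Sep 1, 1901 (55 left).
Sep has 30 days: +30 → Oct 1, 1901 (25 left).
+25 → Oct 26, 1901.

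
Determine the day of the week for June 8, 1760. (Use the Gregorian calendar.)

Doomsday rule: the anchor day for the 1700s is Sunday. For year 60: 60÷12 = 5 r 0, and 0÷4 = 0, so 5+0+0 = 5.
Sunday + 5 ≡ Friday — that's 1760's doomsday.
In June the doomsday date is Jun 6.
Jun 8 is 2 days after Jun 6; 2 mod 7 = 2, so Friday + 2 = Sunday.

Sunday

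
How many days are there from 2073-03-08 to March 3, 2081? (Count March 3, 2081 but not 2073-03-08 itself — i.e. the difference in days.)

Mar 8, 2073 → Mar 8, 2074: 365 days.
Mar 8, 2074 → Mar 8, 2075: 365 days.
Mar 8, 2075 → Mar 8, 2076: 366 days (Feb 29, 2076 is in that span).
Mar 8, 2076 → Mar 8, 2077: 365 days.
Mar 8, 2077 → Mar 8, 2078: 365 days.
Mar 8, 2078 → Mar 8, 2079: 365 days.
Mar 8, 2079 → Mar 8, 2080: 366 days (Feb 29, 2080 is in that span).
Mar 8, 2080 → Apr 8, 2080: 31 days (March has 31).
Apr 8, 2080 → May 8, 2080: 30 days (April has 30).
May 8, 2080 → Jun 8, 2080: 31 days (May has 31).
Jun 8, 2080 → Jul 8, 2080: 30 days (June has 30).
Jul 8, 2080 → Aug 8, 2080: 31 days (July has 31).
Aug 8, 2080 → Sep 8, 2080: 31 days (August has 31).
Sep 8, 2080 → Oct 8, 2080: 30 days (September has 30).
Oct 8, 2080 → Nov 8, 2080: 31 days (October has 31).
Nov 8, 2080 → Dec 8, 2080: 30 days (November has 30).
Dec 8, 2080 → Jan 8, 2081: 31 days (December has 31).
Jan 8, 2081 → Feb 8, 2081: 31 days (January has 31).
Feb 8, 2081 → Mar 3, 2081: 23 days.
Total: 2917 days.

2917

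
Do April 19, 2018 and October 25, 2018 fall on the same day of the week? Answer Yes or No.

Yes

From Apr 19, 2018 to Oct 25, 2018 is 189 days.
189 mod 7 = 0, so they are the same weekday.
(Apr 19, 2018 is a Thursday; Oct 25, 2018 is a Thursday.)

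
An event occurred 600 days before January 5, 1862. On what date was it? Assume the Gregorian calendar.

−365 (one year) → Jan 5, 1861 (235 left).
−5 → Dec 31, 1860 (end of Dec, 31 days; 230 left).
−31 → Nov 30, 1860 (end of Nov, 30 days; 199 left).
−30 → Oct 31, 1860 (end of Oct, 31 days; 169 left).
−31 → Sep 30, 1860 (end of Sep, 30 days; 138 left).
−30 → Aug 31, 1860 (end of Aug, 31 days; 108 left).
−31 → Jul 31, 1860 (end of Jul, 31 days; 77 left).
−31 → Jun 30, 1860 (end of Jun, 30 days; 46 left).
−30 → May 31, 1860 (end of May, 31 days; 16 left).
−16 → May 15, 1860.

May 15, 1860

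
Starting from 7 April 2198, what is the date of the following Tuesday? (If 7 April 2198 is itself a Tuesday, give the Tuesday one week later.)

Apr 7, 2198 is a Saturday.
From Saturday to the next Tuesday is 3 days.
Apr 7, 2198 + 3 = Apr 10, 2198.

April 10, 2198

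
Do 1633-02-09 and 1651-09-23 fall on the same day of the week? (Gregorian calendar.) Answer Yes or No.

No

From Feb 9, 1633 to Sep 23, 1651 is 6800 days.
6800 mod 7 = 3, so they are different weekdays.
(Feb 9, 1633 is a Wednesday; Sep 23, 1651 is a Saturday.)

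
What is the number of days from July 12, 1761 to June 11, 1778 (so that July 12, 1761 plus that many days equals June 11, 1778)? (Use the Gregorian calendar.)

6178

Jul 12, 1761 → Jul 12, 1762: 365 days.
Jul 12, 1762 → Jul 12, 1763: 365 days.
Jul 12, 1763 → Jul 12, 1764: 366 days (Feb 29, 1764 is in that span).
Jul 12, 1764 → Jul 12, 1765: 365 days.
Jul 12, 1765 → Jul 12, 1766: 365 days.
Jul 12, 1766 → Jul 12, 1767: 365 days.
Jul 12, 1767 → Jul 12, 1768: 366 days (Feb 29, 1768 is in that span).
Jul 12, 1768 → Jul 12, 1769: 365 days.
Jul 12, 1769 → Jul 12, 1770: 365 days.
Jul 12, 1770 → Jul 12, 1771: 365 days.
Jul 12, 1771 → Jul 12, 1772: 366 days (Feb 29, 1772 is in that span).
Jul 12, 1772 → Jul 12, 1773: 365 days.
Jul 12, 1773 → Jul 12, 1774: 365 days.
Jul 12, 1774 → Jul 12, 1775: 365 days.
Jul 12, 1775 → Jul 12, 1776: 366 days (Feb 29, 1776 is in that span).
Jul 12, 1776 → Jul 12, 1777: 365 days.
Jul 12, 1777 → Aug 12, 1777: 31 days (July has 31).
Aug 12, 1777 → Sep 12, 1777: 31 days (August has 31).
Sep 12, 1777 → Oct 12, 1777: 30 days (September has 30).
Oct 12, 1777 → Nov 12, 1777: 31 days (October has 31).
Nov 12, 1777 → Dec 12, 1777: 30 days (November has 30).
Dec 12, 1777 → Jan 12, 1778: 31 days (December has 31).
Jan 12, 1778 → Feb 12, 1778: 31 days (January has 31).
Feb 12, 1778 → Mar 12, 1778: 28 days (February has 28).
Mar 12, 1778 → Apr 12, 1778: 31 days (March has 31).
Apr 12, 1778 → May 12, 1778: 30 days (April has 30).
May 12, 1778 → Jun 11, 1778: 30 days.
Total: 6178 days.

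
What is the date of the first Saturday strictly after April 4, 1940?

April 6, 1940

Apr 4, 1940 is a Thursday.
From Thursday to the next Saturday is 2 days.
Apr 4, 1940 + 2 = Apr 6, 1940.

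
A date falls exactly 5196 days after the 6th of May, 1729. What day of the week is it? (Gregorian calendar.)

Sunday

May 6, 1729 is a Friday.
5196 mod 7 = 2, so 5196 days after a Friday is Friday + 2 = Sunday.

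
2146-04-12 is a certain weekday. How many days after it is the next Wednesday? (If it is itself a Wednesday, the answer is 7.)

1

Apr 12, 2146 is a Tuesday.
From Tuesday to the next Wednesday is 1 day.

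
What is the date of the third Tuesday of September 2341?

September 1, 2341 is a Monday.
The first Tuesday is therefore September 2 (1 days later).
The third Tuesday is 2 + 2×7 = September 16.

September 16, 2341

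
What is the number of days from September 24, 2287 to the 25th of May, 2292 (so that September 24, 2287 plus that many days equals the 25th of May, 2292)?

1705

Sep 24, 2287 → Sep 24, 2288: 366 days (Feb 29, 2288 is in that span).
Sep 24, 2288 → Sep 24, 2289: 365 days.
Sep 24, 2289 → Sep 24, 2290: 365 days.
Sep 24, 2290 → Sep 24, 2291: 365 days.
Sep 24, 2291 → Oct 24, 2291: 30 days (September has 30).
Oct 24, 2291 → Nov 24, 2291: 31 days (October has 31).
Nov 24, 2291 → Dec 24, 2291: 30 days (November has 30).
Dec 24, 2291 → Jan 24, 2292: 31 days (December has 31).
Jan 24, 2292 → Feb 24, 2292: 31 days (January has 31).
Feb 24, 2292 → Mar 24, 2292: 29 days (February has 29).
Mar 24, 2292 → Apr 24, 2292: 31 days (March has 31).
Apr 24, 2292 → May 24, 2292: 30 days (April has 30).
May 24, 2292 → May 25, 2292: 1 days.
Total: 1705 days.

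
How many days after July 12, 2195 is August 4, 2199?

1484

Jul 12, 2195 → Jul 12, 2196: 366 days (Feb 29, 2196 is in that span).
Jul 12, 2196 → Jul 12, 2197: 365 days.
Jul 12, 2197 → Jul 12, 2198: 365 days.
Jul 12, 2198 → Aug 12, 2198: 31 days (July has 31).
Aug 12, 2198 → Sep 12, 2198: 31 days (August has 31).
Sep 12, 2198 → Oct 12, 2198: 30 days (September has 30).
Oct 12, 2198 → Nov 12, 2198: 31 days (October has 31).
Nov 12, 2198 → Dec 12, 2198: 30 days (November has 30).
Dec 12, 2198 → Jan 12, 2199: 31 days (December has 31).
Jan 12, 2199 → Feb 12, 2199: 31 days (January has 31).
Feb 12, 2199 → Mar 12, 2199: 28 days (February has 28).
Mar 12, 2199 → Apr 12, 2199: 31 days (March has 31).
Apr 12, 2199 → May 12, 2199: 30 days (April has 30).
May 12, 2199 → Jun 12, 2199: 31 days (May has 31).
Jun 12, 2199 → Jul 12, 2199: 30 days (June has 30).
Jul 12, 2199 → Aug 4, 2199: 23 days.
Total: 1484 days.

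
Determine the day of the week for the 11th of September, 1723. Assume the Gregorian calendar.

Saturday

Doomsday rule: the anchor day for the 1700s is Sunday. For year 23: 23÷12 = 1 r 11, and 11÷4 = 2, so 1+11+2 = 14.
Sunday + 14 ≡ Sunday — that's 1723's doomsday.
In September the doomsday date is Sep 5.
Sep 11 is 6 days after Sep 5; 6 mod 7 = 6, so Sunday + 6 = Saturday.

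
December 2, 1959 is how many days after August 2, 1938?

7792

Aug 2, 1938 → Aug 2, 1939: 365 days.
Aug 2, 1939 → Aug 2, 1940: 366 days (Feb 29, 1940 is in that span).
Aug 2, 1940 → Aug 2, 1941: 365 days.
Aug 2, 1941 → Aug 2, 1942: 365 days.
Aug 2, 1942 → Aug 2, 1943: 365 days.
Aug 2, 1943 → Aug 2, 1944: 366 days (Feb 29, 1944 is in that span).
Aug 2, 1944 → Aug 2, 1945: 365 days.
Aug 2, 1945 → Aug 2, 1946: 365 days.
Aug 2, 1946 → Aug 2, 1947: 365 days.
Aug 2, 1947 → Aug 2, 1948: 366 days (Feb 29, 1948 is in that span).
Aug 2, 1948 → Aug 2, 1949: 365 days.
Aug 2, 1949 → Aug 2, 1950: 365 days.
Aug 2, 1950 → Aug 2, 1951: 365 days.
Aug 2, 1951 → Aug 2, 1952: 366 days (Feb 29, 1952 is in that span).
Aug 2, 1952 → Aug 2, 1953: 365 days.
Aug 2, 1953 → Aug 2, 1954: 365 days.
Aug 2, 1954 → Aug 2, 1955: 365 days.
Aug 2, 1955 → Aug 2, 1956: 366 days (Feb 29, 1956 is in that span).
Aug 2, 1956 → Aug 2, 1957: 365 days.
Aug 2, 1957 → Aug 2, 1958: 365 days.
Aug 2, 1958 → Aug 2, 1959: 365 days.
Aug 2, 1959 → Sep 2, 1959: 31 days (August has 31).
Sep 2, 1959 → Oct 2, 1959: 30 days (September has 30).
Oct 2, 1959 → Nov 2, 1959: 31 days (October has 31).
Nov 2, 1959 → Dec 2, 1959: 30 days.
Total: 7792 days.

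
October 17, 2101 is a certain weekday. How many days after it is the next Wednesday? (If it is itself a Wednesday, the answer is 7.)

Oct 17, 2101 is a Monday.
From Monday to the next Wednesday is 2 days.

2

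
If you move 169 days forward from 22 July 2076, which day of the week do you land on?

Jul 22, 2076 is a Wednesday.
169 mod 7 = 1, so 169 days after a Wednesday is Wednesday + 1 = Thursday.

Thursday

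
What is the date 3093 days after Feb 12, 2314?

August 2, 2322

+365 (one year) → Feb 12, 2315 (2728 left).
+365 (one year) → Feb 12, 2316 (2363 left).
+366 (one year; includes Feb 29, 2316) → Feb 12, 2317 (1997 left).
+365 (one year) → Feb 12, 2318 (1632 left).
+365 (one year) → Feb 12, 2319 (1267 left).
+365 (one year) → Feb 12, 2320 (902 left).
+366 (one year; includes Feb 29, 2320) → Feb 12, 2321 (536 left).
+365 (one year) → Feb 12, 2322 (171 left).
Feb has 28 days: +17 → Mar 1, 2322 (154 left).
Mar has 31 days: +31 → Apr 1, 2322 (123 left).
Apr has 30 days: +30 → May 1, 2322 (93 left).
May has 31 days: +31 → Jun 1, 2322 (62 left).
Jun has 30 days: +30 → Jul 1, 2322 (32 left).
Jul has 31 days: +31 → Aug 1, 2322 (1 left).
+1 → Aug 2, 2322.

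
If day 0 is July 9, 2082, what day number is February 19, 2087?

1686

Jul 9, 2082 → Jul 9, 2083: 365 days.
Jul 9, 2083 → Jul 9, 2084: 366 days (Feb 29, 2084 is in that span).
Jul 9, 2084 → Jul 9, 2085: 365 days.
Jul 9, 2085 → Jul 9, 2086: 365 days.
Jul 9, 2086 → Aug 9, 2086: 31 days (July has 31).
Aug 9, 2086 → Sep 9, 2086: 31 days (August has 31).
Sep 9, 2086 → Oct 9, 2086: 30 days (September has 30).
Oct 9, 2086 → Nov 9, 2086: 31 days (October has 31).
Nov 9, 2086 → Dec 9, 2086: 30 days (November has 30).
Dec 9, 2086 → Jan 9, 2087: 31 days (December has 31).
Jan 9, 2087 → Feb 9, 2087: 31 days (January has 31).
Feb 9, 2087 → Feb 19, 2087: 10 days.
Total: 1686 days.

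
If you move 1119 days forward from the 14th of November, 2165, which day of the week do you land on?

First find the weekday of Nov 14, 2165. Doomsday rule: the anchor day for the 2100s is Sunday. For year 65: 65÷12 = 5 r 5, and 5÷4 = 1, so 5+5+1 = 11.
Sunday + 11 ≡ Thursday — that's 2165's doomsday.
In November the doomsday date is Nov 7.
Nov 14 is 7 days after Nov 7; 7 mod 7 = 0, so Thursday + 0 = Thursday.
1119 mod 7 = 6, so 1119 days after a Thursday is Thursday + 6 = Wednesday.

Wednesday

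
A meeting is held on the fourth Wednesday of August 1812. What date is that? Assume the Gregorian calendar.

August 26, 1812

August 1, 1812 is a Saturday.
The first Wednesday is therefore August 5 (4 days later).
The fourth Wednesday is 5 + 3×7 = August 26.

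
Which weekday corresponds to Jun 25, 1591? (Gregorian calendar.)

Tuesday

Doomsday rule: the anchor day for the 1500s is Wednesday. For year 91: 91÷12 = 7 r 7, and 7÷4 = 1, so 7+7+1 = 15.
Wednesday + 15 ≡ Thursday — that's 1591's doomsday.
In June the doomsday date is Jun 6.
Jun 25 is 19 days after Jun 6; 19 mod 7 = 5, so Thursday + 5 = Tuesday.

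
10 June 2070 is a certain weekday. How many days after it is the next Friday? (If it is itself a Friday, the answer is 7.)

Jun 10, 2070 is a Tuesday.
From Tuesday to the next Friday is 3 days.

3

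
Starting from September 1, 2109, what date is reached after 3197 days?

June 3, 2118

+365 (one year) → Sep 1, 2110 (2832 left).
+365 (one year) → Sep 1, 2111 (2467 left).
+366 (one year; includes Feb 29, 2112) → Sep 1, 2112 (2101 left).
+365 (one year) → Sep 1, 2113 (1736 left).
+365 (one year) → Sep 1, 2114 (1371 left).
+365 (one year) → Sep 1, 2115 (1006 left).
+366 (one year; includes Feb 29, 2116) → Sep 1, 2116 (640 left).
+365 (one year) → Sep 1, 2117 (275 left).
Sep has 30 days: +30 → Oct 1, 2117 (245 left).
Oct has 31 days: +31 → Nov 1, 2117 (214 left).
Nov has 30 days: +30 → Dec 1, 2117 (184 left).
Dec has 31 days: +31 → Jan 1, 2118 (153 left).
Jan has 31 days: +31 → Feb 1, 2118 (122 left).
Feb has 28 days: +28 → Mar 1, 2118 (94 left).
Mar has 31 days: +31 → Apr 1, 2118 (63 left).
Apr has 30 days: +30 → May 1, 2118 (33 left).
May has 31 days: +31 → Jun 1, 2118 (2 left).
+2 → Jun 3, 2118.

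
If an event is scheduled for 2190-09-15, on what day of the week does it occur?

Wednesday

Doomsday rule: the anchor day for the 2100s is Sunday. For year 90: 90÷12 = 7 r 6, and 6÷4 = 1, so 7+6+1 = 14.
Sunday + 14 ≡ Sunday — that's 2190's doomsday.
In September the doomsday date is Sep 5.
Sep 15 is 10 days after Sep 5; 10 mod 7 = 3, so Sunday + 3 = Wednesday.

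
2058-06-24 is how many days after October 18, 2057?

249

Oct 18, 2057 → Nov 18, 2057: 31 days (October has 31).
Nov 18, 2057 → Dec 18, 2057: 30 days (November has 30).
Dec 18, 2057 → Jan 18, 2058: 31 days (December has 31).
Jan 18, 2058 → Feb 18, 2058: 31 days (January has 31).
Feb 18, 2058 → Mar 18, 2058: 28 days (February has 28).
Mar 18, 2058 → Apr 18, 2058: 31 days (March has 31).
Apr 18, 2058 → May 18, 2058: 30 days (April has 30).
May 18, 2058 → Jun 18, 2058: 31 days (May has 31).
Jun 18, 2058 → Jun 24, 2058: 6 days.
Total: 249 days.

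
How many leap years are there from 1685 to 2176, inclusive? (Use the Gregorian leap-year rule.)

Multiples of 4 in [1685,2176]: 123.
Of those, multiples of 100: 5 (not leap unless ÷400).
Multiples of 400: 1.
Leap years = 123 − 5 + 1 = 119.

119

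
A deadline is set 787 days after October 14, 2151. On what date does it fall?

+366 (one year; includes Feb 29, 2152) → Oct 14, 2152 (421 left).
+365 (one year) → Oct 14, 2153 (56 left).
Oct has 31 days: +18 → Nov 1, 2153 (38 left).
Nov has 30 days: +30 → Dec 1, 2153 (8 left).
+8 → Dec 9, 2153.

December 9, 2153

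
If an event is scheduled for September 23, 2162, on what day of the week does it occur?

Doomsday rule: the anchor day for the 2100s is Sunday. For year 62: 62÷12 = 5 r 2, and 2÷4 = 0, so 5+2+0 = 7.
Sunday + 7 ≡ Sunday — that's 2162's doomsday.
In September the doomsday date is Sep 5.
Sep 23 is 18 days after Sep 5; 18 mod 7 = 4, so Sunday + 4 = Thursday.

Thursday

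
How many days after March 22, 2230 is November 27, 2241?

4268

Mar 22, 2230 → Mar 22, 2231: 365 days.
Mar 22, 2231 → Mar 22, 2232: 366 days (Feb 29, 2232 is in that span).
Mar 22, 2232 → Mar 22, 2233: 365 days.
Mar 22, 2233 → Mar 22, 2234: 365 days.
Mar 22, 2234 → Mar 22, 2235: 365 days.
Mar 22, 2235 → Mar 22, 2236: 366 days (Feb 29, 2236 is in that span).
Mar 22, 2236 → Mar 22, 2237: 365 days.
Mar 22, 2237 → Mar 22, 2238: 365 days.
Mar 22, 2238 → Mar 22, 2239: 365 days.
Mar 22, 2239 → Mar 22, 2240: 366 days (Feb 29, 2240 is in that span).
Mar 22, 2240 → Mar 22, 2241: 365 days.
Mar 22, 2241 → Apr 22, 2241: 31 days (March has 31).
Apr 22, 2241 → May 22, 2241: 30 days (April has 30).
May 22, 2241 → Jun 22, 2241: 31 days (May has 31).
Jun 22, 2241 → Jul 22, 2241: 30 days (June has 30).
Jul 22, 2241 → Aug 22, 2241: 31 days (July has 31).
Aug 22, 2241 → Sep 22, 2241: 31 days (August has 31).
Sep 22, 2241 → Oct 22, 2241: 30 days (September has 30).
Oct 22, 2241 → Nov 22, 2241: 31 days (October has 31).
Nov 22, 2241 → Nov 27, 2241: 5 days.
Total: 4268 days.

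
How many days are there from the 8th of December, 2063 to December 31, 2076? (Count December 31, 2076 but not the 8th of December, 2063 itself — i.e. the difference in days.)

Dec 8, 2063 → Dec 8, 2064: 366 days (Feb 29, 2064 is in that span).
Dec 8, 2064 → Dec 8, 2065: 365 days.
Dec 8, 2065 → Dec 8, 2066: 365 days.
Dec 8, 2066 → Dec 8, 2067: 365 days.
Dec 8, 2067 → Dec 8, 2068: 366 days (Feb 29, 2068 is in that span).
Dec 8, 2068 → Dec 8, 2069: 365 days.
Dec 8, 2069 → Dec 8, 2070: 365 days.
Dec 8, 2070 → Dec 8, 2071: 365 days.
Dec 8, 2071 → Dec 8, 2072: 366 days (Feb 29, 2072 is in that span).
Dec 8, 2072 → Dec 8, 2073: 365 days.
Dec 8, 2073 → Dec 8, 2074: 365 days.
Dec 8, 2074 → Dec 8, 2075: 365 days.
Dec 8, 2075 → Jan 8, 2076: 31 days (December has 31).
Jan 8, 2076 → Feb 8, 2076: 31 days (January has 31).
Feb 8, 2076 → Mar 8, 2076: 29 days (February has 29).
Mar 8, 2076 → Apr 8, 2076: 31 days (March has 31).
Apr 8, 2076 → May 8, 2076: 30 days (April has 30).
May 8, 2076 → Jun 8, 2076: 31 days (May has 31).
Jun 8, 2076 → Jul 8, 2076: 30 days (June has 30).
Jul 8, 2076 → Aug 8, 2076: 31 days (July has 31).
Aug 8, 2076 → Sep 8, 2076: 31 days (August has 31).
Sep 8, 2076 → Oct 8, 2076: 30 days (September has 30).
Oct 8, 2076 → Nov 8, 2076: 31 days (October has 31).
Nov 8, 2076 → Dec 8, 2076: 30 days (November has 30).
Dec 8, 2076 → Dec 31, 2076: 23 days.
Total: 4772 days.

4772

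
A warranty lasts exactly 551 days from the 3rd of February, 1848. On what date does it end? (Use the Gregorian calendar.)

August 7, 1849

+366 (one year; includes Feb 29, 1848) → Feb 3, 1849 (185 left).
Feb has 28 days: +26 → Mar 1, 1849 (159 left).
Mar has 31 days: +31 → Apr 1, 1849 (128 left).
Apr has 30 days: +30 → May 1, 1849 (98 left).
May has 31 days: +31 → Jun 1, 1849 (67 left).
Jun has 30 days: +30 → Jul 1, 1849 (37 left).
Jul has 31 days: +31 → Aug 1, 1849 (6 left).
+6 → Aug 7, 1849.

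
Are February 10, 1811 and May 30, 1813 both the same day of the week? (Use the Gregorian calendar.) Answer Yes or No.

Yes

From Feb 10, 1811 to May 30, 1813 is 840 days.
840 mod 7 = 0, so they are the same weekday.
(Feb 10, 1811 is a Sunday; May 30, 1813 is a Sunday.)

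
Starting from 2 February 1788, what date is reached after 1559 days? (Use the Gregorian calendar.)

May 10, 1792

+366 (one year; includes Feb 29, 1788) → Feb 2, 1789 (1193 left).
+365 (one year) → Feb 2, 1790 (828 left).
+365 (one year) → Feb 2, 1791 (463 left).
+365 (one year) → Feb 2, 1792 (98 left).
Feb has 29 days: +28 → Mar 1, 1792 (70 left).
Mar has 31 days: +31 → Apr 1, 1792 (39 left).
Apr has 30 days: +30 → May 1, 1792 (9 left).
+9 → May 10, 1792.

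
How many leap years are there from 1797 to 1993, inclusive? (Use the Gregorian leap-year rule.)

Multiples of 4 in [1797,1993]: 49.
Of those, multiples of 100: 2 (not leap unless ÷400).
Multiples of 400: 0.
Leap years = 49 − 2 + 0 = 47.

47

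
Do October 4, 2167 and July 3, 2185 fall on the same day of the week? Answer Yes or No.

Yes

From Oct 4, 2167 to Jul 3, 2185 is 6482 days.
6482 mod 7 = 0, so they are the same weekday.
(Oct 4, 2167 is a Sunday; Jul 3, 2185 is a Sunday.)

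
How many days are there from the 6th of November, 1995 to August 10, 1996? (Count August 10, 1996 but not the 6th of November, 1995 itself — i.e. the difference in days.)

278

Nov 6, 1995 → Dec 6, 1995: 30 days (November has 30).
Dec 6, 1995 → Jan 6, 1996: 31 days (December has 31).
Jan 6, 1996 → Feb 6, 1996: 31 days (January has 31).
Feb 6, 1996 → Mar 6, 1996: 29 days (February has 29).
Mar 6, 1996 → Apr 6, 1996: 31 days (March has 31).
Apr 6, 1996 → May 6, 1996: 30 days (April has 30).
May 6, 1996 → Jun 6, 1996: 31 days (May has 31).
Jun 6, 1996 → Jul 6, 1996: 30 days (June has 30).
Jul 6, 1996 → Aug 6, 1996: 31 days (July has 31).
Aug 6, 1996 → Aug 10, 1996: 4 days.
Total: 278 days.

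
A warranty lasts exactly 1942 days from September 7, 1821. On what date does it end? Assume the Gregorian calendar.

January 1, 1827

+365 (one year) → Sep 7, 1822 (1577 left).
+365 (one year) → Sep 7, 1823 (1212 left).
+366 (one year; includes Feb 29, 1824) → Sep 7, 1824 (846 left).
+365 (one year) → Sep 7, 1825 (481 left).
+365 (one year) → Sep 7, 1826 (116 left).
Sep has 30 days: +24 → Oct 1, 1826 (92 left).
Oct has 31 days: +31 → Nov 1, 1826 (61 left).
Nov has 30 days: +30 → Dec 1, 1826 (31 left).
Dec has 31 days: +31 → Jan 1, 1827 (0 left).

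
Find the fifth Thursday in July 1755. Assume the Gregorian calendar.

July 1, 1755 is a Tuesday.
The first Thursday is therefore July 3 (2 days later).
The fifth Thursday is 3 + 4×7 = July 31.

July 31, 1755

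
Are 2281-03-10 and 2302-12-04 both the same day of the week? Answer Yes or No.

From Mar 10, 2281 to Dec 4, 2302 is 7938 days.
7938 mod 7 = 0, so they are the same weekday.
(Mar 10, 2281 is a Thursday; Dec 4, 2302 is a Thursday.)

Yes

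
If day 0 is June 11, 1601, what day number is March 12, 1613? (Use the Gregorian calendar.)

4292

Jun 11, 1601 → Jun 11, 1602: 365 days.
Jun 11, 1602 → Jun 11, 1603: 365 days.
Jun 11, 1603 → Jun 11, 1604: 366 days (Feb 29, 1604 is in that span).
Jun 11, 1604 → Jun 11, 1605: 365 days.
Jun 11, 1605 → Jun 11, 1606: 365 days.
Jun 11, 1606 → Jun 11, 1607: 365 days.
Jun 11, 1607 → Jun 11, 1608: 366 days (Feb 29, 1608 is in that span).
Jun 11, 1608 → Jun 11, 1609: 365 days.
Jun 11, 1609 → Jun 11, 1610: 365 days.
Jun 11, 1610 → Jun 11, 1611: 365 days.
Jun 11, 1611 → Jun 11, 1612: 366 days (Feb 29, 1612 is in that span).
Jun 11, 1612 → Jul 11, 1612: 30 days (June has 30).
Jul 11, 1612 → Aug 11, 1612: 31 days (July has 31).
Aug 11, 1612 → Sep 11, 1612: 31 days (August has 31).
Sep 11, 1612 → Oct 11, 1612: 30 days (September has 30).
Oct 11, 1612 → Nov 11, 1612: 31 days (October has 31).
Nov 11, 1612 → Dec 11, 1612: 30 days (November has 30).
Dec 11, 1612 → Jan 11, 1613: 31 days (December has 31).
Jan 11, 1613 → Feb 11, 1613: 31 days (January has 31).
Feb 11, 1613 → Mar 11, 1613: 28 days (February has 28).
Mar 11, 1613 → Mar 12, 1613: 1 days.
Total: 4292 days.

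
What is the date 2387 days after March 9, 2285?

+365 (one year) → Mar 9, 2286 (2022 left).
+365 (one year) → Mar 9, 2287 (1657 left).
+366 (one year; includes Feb 29, 2288) → Mar 9, 2288 (1291 left).
+365 (one year) → Mar 9, 2289 (926 left).
+365 (one year) → Mar 9, 2290 (561 left).
+365 (one year) → Mar 9, 2291 (196 left).
Mar has 31 days: +23 → Apr 1, 2291 (173 left).
Apr has 30 days: +30 → May 1, 2291 (143 left).
May has 31 days: +31 → Jun 1, 2291 (112 left).
Jun has 30 days: +30 → Jul 1, 2291 (82 left).
Jul has 31 days: +31 → Aug 1, 2291 (51 left).
Aug has 31 days: +31 → Sep 1, 2291 (20 left).
+20 → Sep 21, 2291.

September 21, 2291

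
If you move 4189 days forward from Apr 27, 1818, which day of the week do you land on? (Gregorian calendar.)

Apr 27, 1818 is a Monday.
4189 mod 7 = 3, so 4189 days after a Monday is Monday + 3 = Thursday.

Thursday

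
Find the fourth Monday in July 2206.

July 1, 2206 is a Tuesday.
The first Monday is therefore July 7 (6 days later).
The fourth Monday is 7 + 3×7 = July 28.

July 28, 2206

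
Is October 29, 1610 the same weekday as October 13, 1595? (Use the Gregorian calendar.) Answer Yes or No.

From Oct 13, 1595 to Oct 29, 1610 is 5495 days.
5495 mod 7 = 0, so they are the same weekday.
(Oct 13, 1595 is a Friday; Oct 29, 1610 is a Friday.)

Yes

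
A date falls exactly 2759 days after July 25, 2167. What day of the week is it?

Jul 25, 2167 is a Saturday.
2759 mod 7 = 1, so 2759 days after a Saturday is Saturday + 1 = Sunday.

Sunday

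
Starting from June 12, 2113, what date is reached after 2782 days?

+365 (one year) → Jun 12, 2114 (2417 left).
+365 (one year) → Jun 12, 2115 (2052 left).
+366 (one year; includes Feb 29, 2116) → Jun 12, 2116 (1686 left).
+365 (one year) → Jun 12, 2117 (1321 left).
+365 (one year) → Jun 12, 2118 (956 left).
+365 (one year) → Jun 12, 2119 (591 left).
+366 (one year; includes Feb 29, 2120) → Jun 12, 2120 (225 left).
Jun has 30 days: +19 → Jul 1, 2120 (206 left).
Jul has 31 days: +31 → Aug 1, 2120 (175 left).
Aug has 31 days: +31 → Sep 1, 2120 (144 left).
Sep has 30 days: +30 → Oct 1, 2120 (114 left).
Oct has 31 days: +31 → Nov 1, 2120 (83 left).
Nov has 30 days: +30 → Dec 1, 2120 (53 left).
Dec has 31 days: +31 → Jan 1, 2121 (22 left).
+22 → Jan 23, 2121.

January 23, 2121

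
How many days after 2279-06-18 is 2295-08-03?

5890

Jun 18, 2279 → Jun 18, 2280: 366 days (Feb 29, 2280 is in that span).
Jun 18, 2280 → Jun 18, 2281: 365 days.
Jun 18, 2281 → Jun 18, 2282: 365 days.
Jun 18, 2282 → Jun 18, 2283: 365 days.
Jun 18, 2283 → Jun 18, 2284: 366 days (Feb 29, 2284 is in that span).
Jun 18, 2284 → Jun 18, 2285: 365 days.
Jun 18, 2285 → Jun 18, 2286: 365 days.
Jun 18, 2286 → Jun 18, 2287: 365 days.
Jun 18, 2287 → Jun 18, 2288: 366 days (Feb 29, 2288 is in that span).
Jun 18, 2288 → Jun 18, 2289: 365 days.
Jun 18, 2289 → Jun 18, 2290: 365 days.
Jun 18, 2290 → Jun 18, 2291: 365 days.
Jun 18, 2291 → Jun 18, 2292: 366 days (Feb 29, 2292 is in that span).
Jun 18, 2292 → Jun 18, 2293: 365 days.
Jun 18, 2293 → Jun 18, 2294: 365 days.
Jun 18, 2294 → Jun 18, 2295: 365 days.
Jun 18, 2295 → Jul 18, 2295: 30 days (June has 30).
Jul 18, 2295 → Aug 3, 2295: 16 days.
Total: 5890 days.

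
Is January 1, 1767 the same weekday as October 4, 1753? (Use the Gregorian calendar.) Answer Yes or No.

From Oct 4, 1753 to Jan 1, 1767 is 4837 days.
4837 mod 7 = 0, so they are the same weekday.
(Oct 4, 1753 is a Thursday; Jan 1, 1767 is a Thursday.)

Yes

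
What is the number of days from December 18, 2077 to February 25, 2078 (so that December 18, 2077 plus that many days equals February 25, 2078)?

Dec 18, 2077 → Jan 18, 2078: 31 days (December has 31).
Jan 18, 2078 → Feb 18, 2078: 31 days (January has 31).
Feb 18, 2078 → Feb 25, 2078: 7 days.
Total: 69 days.

69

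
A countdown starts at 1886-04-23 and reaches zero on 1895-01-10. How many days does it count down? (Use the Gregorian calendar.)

3184

Apr 23, 1886 → Apr 23, 1887: 365 days.
Apr 23, 1887 → Apr 23, 1888: 366 days (Feb 29, 1888 is in that span).
Apr 23, 1888 → Apr 23, 1889: 365 days.
Apr 23, 1889 → Apr 23, 1890: 365 days.
Apr 23, 1890 → Apr 23, 1891: 365 days.
Apr 23, 1891 → Apr 23, 1892: 366 days (Feb 29, 1892 is in that span).
Apr 23, 1892 → Apr 23, 1893: 365 days.
Apr 23, 1893 → Apr 23, 1894: 365 days.
Apr 23, 1894 → May 23, 1894: 30 days (April has 30).
May 23, 1894 → Jun 23, 1894: 31 days (May has 31).
Jun 23, 1894 → Jul 23, 1894: 30 days (June has 30).
Jul 23, 1894 → Aug 23, 1894: 31 days (July has 31).
Aug 23, 1894 → Sep 23, 1894: 31 days (August has 31).
Sep 23, 1894 → Oct 23, 1894: 30 days (September has 30).
Oct 23, 1894 → Nov 23, 1894: 31 days (October has 31).
Nov 23, 1894 → Dec 23, 1894: 30 days (November has 30).
Dec 23, 1894 → Jan 10, 1895: 18 days.
Total: 3184 days.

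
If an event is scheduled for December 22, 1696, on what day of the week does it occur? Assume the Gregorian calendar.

Saturday

Doomsday rule: the anchor day for the 1600s is Tuesday. For year 96: 96÷12 = 8 r 0, and 0÷4 = 0, so 8+0+0 = 8.
Tuesday + 8 ≡ Wednesday — that's 1696's doomsday.
In December the doomsday date is Dec 12.
Dec 22 is 10 days after Dec 12; 10 mod 7 = 3, so Wednesday + 3 = Saturday.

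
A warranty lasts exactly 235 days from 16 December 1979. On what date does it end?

Dec has 31 days: +16 → Jan 1, 1980 (219 left).
Jan has 31 days: +31 → Feb 1, 1980 (188 left).
Feb has 29 days: +29 → Mar 1, 1980 (159 left).
Mar has 31 days: +31 → Apr 1, 1980 (128 left).
Apr has 30 days: +30 → May 1, 1980 (98 left).
May has 31 days: +31 → Jun 1, 1980 (67 left).
Jun has 30 days: +30 → Jul 1, 1980 (37 left).
Jul has 31 days: +31 → Aug 1, 1980 (6 left).
+6 → Aug 7, 1980.

August 7, 1980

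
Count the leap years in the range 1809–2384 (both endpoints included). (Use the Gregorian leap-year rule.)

140

Multiples of 4 in [1809,2384]: 144.
Of those, multiples of 100: 5 (not leap unless ÷400).
Multiples of 400: 1.
Leap years = 144 − 5 + 1 = 140.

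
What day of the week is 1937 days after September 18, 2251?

Tuesday

First find the weekday of Sep 18, 2251. Doomsday rule: the anchor day for the 2200s is Friday. For year 51: 51÷12 = 4 r 3, and 3÷4 = 0, so 4+3+0 = 7.
Friday + 7 ≡ Friday — that's 2251's doomsday.
In September the doomsday date is Sep 5.
Sep 18 is 13 days after Sep 5; 13 mod 7 = 6, so Friday + 6 = Thursday.
1937 mod 7 = 5, so 1937 days after a Thursday is Thursday + 5 = Tuesday.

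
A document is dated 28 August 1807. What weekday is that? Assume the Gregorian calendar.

Doomsday rule: the anchor day for the 1800s is Friday. For year 07: 7÷12 = 0 r 7, and 7÷4 = 1, so 0+7+1 = 8.
Friday + 8 ≡ Saturday — that's 1807's doomsday.
In August the doomsday date is Aug 8.
Aug 28 is 20 days after Aug 8; 20 mod 7 = 6, so Saturday + 6 = Friday.

Friday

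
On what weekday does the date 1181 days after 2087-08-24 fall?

Aug 24, 2087 is a Sunday.
1181 mod 7 = 5, so 1181 days after a Sunday is Sunday + 5 = Friday.

Friday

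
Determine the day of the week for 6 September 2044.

January 1, 2044 is a Friday.
Jan 1, 2044 → Feb 1, 2044: 31 days (January has 31).
Feb 1, 2044 → Mar 1, 2044: 29 days (February has 29).
Mar 1, 2044 → Apr 1, 2044: 31 days (March has 31).
Apr 1, 2044 → May 1, 2044: 30 days (April has 30).
May 1, 2044 → Jun 1, 2044: 31 days (May has 31).
Jun 1, 2044 → Jul 1, 2044: 30 days (June has 30).
Jul 1, 2044 → Aug 1, 2044: 31 days (July has 31).
Aug 1, 2044 → Sep 1, 2044: 31 days (August has 31).
Sep 1, 2044 → Sep 6, 2044: 5 days.
Total: 249 days.
249 mod 7 = 4, so Friday + 4 = Tuesday.

Tuesday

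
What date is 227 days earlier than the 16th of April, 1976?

September 2, 1975

−16 → Mar 31, 1976 (end of Mar, 31 days; 211 left).
−31 → Feb 29, 1976 (end of Feb, 29 days; 180 left).
−29 → Jan 31, 1976 (end of Jan, 31 days; 151 left).
−31 → Dec 31, 1975 (end of Dec, 31 days; 120 left).
−31 → Nov 30, 1975 (end of Nov, 30 days; 89 left).
−30 → Oct 31, 1975 (end of Oct, 31 days; 59 left).
−31 → Sep 30, 1975 (end of Sep, 30 days; 28 left).
−28 → Sep 2, 1975.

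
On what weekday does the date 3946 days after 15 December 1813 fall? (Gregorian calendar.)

First find the weekday of Dec 15, 1813. Doomsday rule: the anchor day for the 1800s is Friday. For year 13: 13÷12 = 1 r 1, and 1÷4 = 0, so 1+1+0 = 2.
Friday + 2 ≡ Sunday — that's 1813's doomsday.
In December the doomsday date is Dec 12.
Dec 15 is 3 days after Dec 12; 3 mod 7 = 3, so Sunday + 3 = Wednesday.
3946 mod 7 = 5, so 3946 days after a Wednesday is Wednesday + 5 = Monday.

Monday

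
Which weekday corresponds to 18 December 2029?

January 1, 2029 is a Monday.
Jan 1, 2029 → Feb 1, 2029: 31 days (January has 31).
Feb 1, 2029 → Mar 1, 2029: 28 days (February has 28).
Mar 1, 2029 → Apr 1, 2029: 31 days (March has 31).
Apr 1, 2029 → May 1, 2029: 30 days (April has 30).
May 1, 2029 → Jun 1, 2029: 31 days (May has 31).
Jun 1, 2029 → Jul 1, 2029: 30 days (June has 30).
Jul 1, 2029 → Aug 1, 2029: 31 days (July has 31).
Aug 1, 2029 → Sep 1, 2029: 31 days (August has 31).
Sep 1, 2029 → Oct 1, 2029: 30 days (September has 30).
Oct 1, 2029 → Nov 1, 2029: 31 days (October has 31).
Nov 1, 2029 → Dec 1, 2029: 30 days (November has 30).
Dec 1, 2029 → Dec 18, 2029: 17 days.
Total: 351 days.
351 mod 7 = 1, so Monday + 1 = Tuesday.

Tuesday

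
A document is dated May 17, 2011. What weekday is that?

January 1, 2011 is a Saturday.
Jan 1, 2011 → Feb 1, 2011: 31 days (January has 31).
Feb 1, 2011 → Mar 1, 2011: 28 days (February has 28).
Mar 1, 2011 → Apr 1, 2011: 31 days (March has 31).
Apr 1, 2011 → May 1, 2011: 30 days (April has 30).
May 1, 2011 → May 17, 2011: 16 days.
Total: 136 days.
136 mod 7 = 3, so Saturday + 3 = Tuesday.

Tuesday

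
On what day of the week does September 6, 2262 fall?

Doomsday rule: the anchor day for the 2200s is Friday. For year 62: 62÷12 = 5 r 2, and 2÷4 = 0, so 5+2+0 = 7.
Friday + 7 ≡ Friday — that's 2262's doomsday.
In September the doomsday date is Sep 5.
Sep 6 is 1 day after Sep 5; 1 mod 7 = 1, so Friday + 1 = Saturday.

Saturday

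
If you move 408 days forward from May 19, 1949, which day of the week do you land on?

Saturday

May 19, 1949 is a Thursday.
408 mod 7 = 2, so 408 days after a Thursday is Thursday + 2 = Saturday.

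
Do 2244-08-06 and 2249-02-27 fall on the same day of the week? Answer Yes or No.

Yes

From Aug 6, 2244 to Feb 27, 2249 is 1666 days.
1666 mod 7 = 0, so they are the same weekday.
(Aug 6, 2244 is a Tuesday; Feb 27, 2249 is a Tuesday.)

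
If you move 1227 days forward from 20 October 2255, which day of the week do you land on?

Oct 20, 2255 is a Saturday.
1227 mod 7 = 2, so 1227 days after a Saturday is Saturday + 2 = Monday.

Monday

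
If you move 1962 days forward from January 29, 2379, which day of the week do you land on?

Jan 29, 2379 is a Monday.
1962 mod 7 = 2, so 1962 days after a Monday is Monday + 2 = Wednesday.

Wednesday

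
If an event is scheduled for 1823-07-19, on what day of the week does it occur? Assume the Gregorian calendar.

Saturday

Doomsday rule: the anchor day for the 1800s is Friday. For year 23: 23÷12 = 1 r 11, and 11÷4 = 2, so 1+11+2 = 14.
Friday + 14 ≡ Friday — that's 1823's doomsday.
In July the doomsday date is Jul 11.
Jul 19 is 8 days after Jul 11; 8 mod 7 = 1, so Friday + 1 = Saturday.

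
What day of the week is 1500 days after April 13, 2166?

Tuesday

First find the weekday of Apr 13, 2166. Doomsday rule: the anchor day for the 2100s is Sunday. For year 66: 66÷12 = 5 r 6, and 6÷4 = 1, so 5+6+1 = 12.
Sunday + 12 ≡ Friday — that's 2166's doomsday.
In April the doomsday date is Apr 4.
Apr 13 is 9 days after Apr 4; 9 mod 7 = 2, so Friday + 2 = Sunday.
1500 mod 7 = 2, so 1500 days after a Sunday is Sunday + 2 = Tuesday.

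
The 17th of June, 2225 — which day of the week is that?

Friday

Doomsday rule: the anchor day for the 2200s is Friday. For year 25: 25÷12 = 2 r 1, and 1÷4 = 0, so 2+1+0 = 3.
Friday + 3 ≡ Monday — that's 2225's doomsday.
In June the doomsday date is Jun 6.
Jun 17 is 11 days after Jun 6; 11 mod 7 = 4, so Monday + 4 = Friday.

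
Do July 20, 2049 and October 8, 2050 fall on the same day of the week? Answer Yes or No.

No

From Jul 20, 2049 to Oct 8, 2050 is 445 days.
445 mod 7 = 4, so they are different weekdays.
(Jul 20, 2049 is a Tuesday; Oct 8, 2050 is a Saturday.)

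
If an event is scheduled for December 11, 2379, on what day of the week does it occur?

Tuesday

Doomsday rule: the anchor day for the 2300s is Wednesday. For year 79: 79÷12 = 6 r 7, and 7÷4 = 1, so 6+7+1 = 14.
Wednesday + 14 ≡ Wednesday — that's 2379's doomsday.
In December the doomsday date is Dec 12.
Dec 11 is 1 day before Dec 12; 1 mod 7 = 1, so Wednesday − 1 = Tuesday.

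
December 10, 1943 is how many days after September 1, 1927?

Sep 1, 1927 → Sep 1, 1928: 366 days (Feb 29, 1928 is in that span).
Sep 1, 1928 → Sep 1, 1929: 365 days.
Sep 1, 1929 → Sep 1, 1930: 365 days.
Sep 1, 1930 → Sep 1, 1931: 365 days.
Sep 1, 1931 → Sep 1, 1932: 366 days (Feb 29, 1932 is in that span).
Sep 1, 1932 → Sep 1, 1933: 365 days.
Sep 1, 1933 → Sep 1, 1934: 365 days.
Sep 1, 1934 → Sep 1, 1935: 365 days.
Sep 1, 1935 → Sep 1, 1936: 366 days (Feb 29, 1936 is in that span).
Sep 1, 1936 → Sep 1, 1937: 365 days.
Sep 1, 1937 → Sep 1, 1938: 365 days.
Sep 1, 1938 → Sep 1, 1939: 365 days.
Sep 1, 1939 → Sep 1, 1940: 366 days (Feb 29, 1940 is in that span).
Sep 1, 1940 → Sep 1, 1941: 365 days.
Sep 1, 1941 → Sep 1, 1942: 365 days.
Sep 1, 1942 → Sep 1, 1943: 365 days.
Sep 1, 1943 → Oct 1, 1943: 30 days (September has 30).
Oct 1, 1943 → Nov 1, 1943: 31 days (October has 31).
Nov 1, 1943 → Dec 1, 1943: 30 days (November has 30).
Dec 1, 1943 → Dec 10, 1943: 9 days.
Total: 5944 days.

5944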